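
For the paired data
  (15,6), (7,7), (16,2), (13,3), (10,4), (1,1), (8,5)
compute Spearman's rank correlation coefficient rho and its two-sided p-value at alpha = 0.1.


Step 1: Rank x and y separately (midranks; no ties here).
rank(x): 15->6, 7->2, 16->7, 13->5, 10->4, 1->1, 8->3
rank(y): 6->6, 7->7, 2->2, 3->3, 4->4, 1->1, 5->5
Step 2: d_i = R_x(i) - R_y(i); compute d_i^2.
  (6-6)^2=0, (2-7)^2=25, (7-2)^2=25, (5-3)^2=4, (4-4)^2=0, (1-1)^2=0, (3-5)^2=4
sum(d^2) = 58.
Step 3: rho = 1 - 6*58 / (7*(7^2 - 1)) = 1 - 348/336 = -0.035714.
Step 4: Under H0, t = rho * sqrt((n-2)/(1-rho^2)) = -0.0799 ~ t(5).
Step 5: Two-sided p-value from the t-distribution with 5 df = 0.939408.
Step 6: alpha = 0.1. fail to reject H0.

rho = -0.0357, p = 0.939408, fail to reject H0 at alpha = 0.1.


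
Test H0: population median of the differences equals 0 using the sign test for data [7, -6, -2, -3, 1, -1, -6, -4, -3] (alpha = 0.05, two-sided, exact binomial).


Step 1: Discard zero differences. Original n = 9; n_eff = number of nonzero differences = 9.
Nonzero differences (with sign): +7, -6, -2, -3, +1, -1, -6, -4, -3
Step 2: Count signs: positive = 2, negative = 7.
Step 3: Under H0: P(positive) = 0.5, so the number of positives S ~ Bin(9, 0.5).
Step 4: Two-sided exact p-value = sum of Bin(9,0.5) probabilities at or below the observed probability = 0.179688.
Step 5: alpha = 0.05. fail to reject H0.

n_eff = 9, pos = 2, neg = 7, p = 0.179688, fail to reject H0.


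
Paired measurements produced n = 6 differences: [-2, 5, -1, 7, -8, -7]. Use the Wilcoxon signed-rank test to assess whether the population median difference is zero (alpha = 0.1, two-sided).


Step 1: Drop any zero differences (none here) and take |d_i|.
|d| = [2, 5, 1, 7, 8, 7]
Step 2: Midrank |d_i| (ties get averaged ranks).
ranks: |2|->2, |5|->3, |1|->1, |7|->4.5, |8|->6, |7|->4.5
Step 3: Attach original signs; sum ranks with positive sign and with negative sign.
W+ = 3 + 4.5 = 7.5
W- = 2 + 1 + 6 + 4.5 = 13.5
(Check: W+ + W- = 21 should equal n(n+1)/2 = 21.)
Step 4: Test statistic W = min(W+, W-) = 7.5.
Step 5: Ties in |d|, so use the tie-corrected normal approximation.
        E[W] = n(n+1)/4 = 6*7/4 = 10.5.
        Tie groups: |d|=7 (t=2); sum(t^3 - t) = 6.
        Var[W] = n(n+1)(2n+1)/24 - sum(t^3-t)/48 = 546/24 - 6/48 = 22.625.
        z = (W - E[W]) / sqrt(Var[W]) = (7.5 - 10.5) / 4.7566 = -0.6307.
        Two-sided p = 2*Phi(z) = 0.528233.
Step 6: alpha = 0.1. fail to reject H0.

W+ = 7.5, W- = 13.5, W = min = 7.5, p = 0.528233, fail to reject H0.


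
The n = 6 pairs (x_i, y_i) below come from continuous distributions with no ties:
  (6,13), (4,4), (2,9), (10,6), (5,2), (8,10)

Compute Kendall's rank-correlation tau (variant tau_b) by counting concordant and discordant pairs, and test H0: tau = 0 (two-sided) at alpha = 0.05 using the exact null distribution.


Step 1: Enumerate the 15 unordered pairs (i,j) with i<j and classify each by sign(x_j-x_i) * sign(y_j-y_i).
  (1,2):dx=-2,dy=-9->C; (1,3):dx=-4,dy=-4->C; (1,4):dx=+4,dy=-7->D; (1,5):dx=-1,dy=-11->C
  (1,6):dx=+2,dy=-3->D; (2,3):dx=-2,dy=+5->D; (2,4):dx=+6,dy=+2->C; (2,5):dx=+1,dy=-2->D
  (2,6):dx=+4,dy=+6->C; (3,4):dx=+8,dy=-3->D; (3,5):dx=+3,dy=-7->D; (3,6):dx=+6,dy=+1->C
  (4,5):dx=-5,dy=-4->C; (4,6):dx=-2,dy=+4->D; (5,6):dx=+3,dy=+8->C
Step 2: C = 8, D = 7, total pairs = 15.
Step 3: tau = (C - D)/(n(n-1)/2) = (8 - 7)/15 = 0.066667.
Step 4: Exact two-sided p-value (enumerate n! = 720 permutations of y under H0): p = 1.000000.
Step 5: alpha = 0.05. fail to reject H0.

tau_b = 0.0667 (C=8, D=7), p = 1.000000, fail to reject H0.


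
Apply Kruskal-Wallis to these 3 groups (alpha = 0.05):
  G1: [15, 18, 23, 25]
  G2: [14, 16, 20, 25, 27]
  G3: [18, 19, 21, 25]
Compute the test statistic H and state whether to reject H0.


Step 1: Combine all N = 13 observations and assign midranks.
sorted (value, group, rank): (14,G2,1), (15,G1,2), (16,G2,3), (18,G1,4.5), (18,G3,4.5), (19,G3,6), (20,G2,7), (21,G3,8), (23,G1,9), (25,G1,11), (25,G2,11), (25,G3,11), (27,G2,13)
Step 2: Sum ranks within each group.
R_1 = 26.5 (n_1 = 4)
R_2 = 35 (n_2 = 5)
R_3 = 29.5 (n_3 = 4)
Step 3: H = 12/(N(N+1)) * sum(R_i^2/n_i) - 3(N+1)
     = 12/(13*14) * (26.5^2/4 + 35^2/5 + 29.5^2/4) - 3*14
     = 0.065934 * 638.125 - 42
     = 0.074176.
Step 4: Ties present; correction factor C = 1 - 30/(13^3 - 13) = 0.986264. Corrected H = 0.074176 / 0.986264 = 0.075209.
Step 5: Under H0, H ~ chi^2(2); p-value = 0.963094.
Step 6: alpha = 0.05. fail to reject H0.

H = 0.0752, df = 2, p = 0.963094, fail to reject H0.


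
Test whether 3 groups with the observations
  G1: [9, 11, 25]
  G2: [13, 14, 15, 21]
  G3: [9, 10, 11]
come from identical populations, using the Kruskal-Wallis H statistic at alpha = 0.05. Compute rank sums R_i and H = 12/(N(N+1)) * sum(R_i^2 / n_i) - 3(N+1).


Step 1: Combine all N = 10 observations and assign midranks.
sorted (value, group, rank): (9,G1,1.5), (9,G3,1.5), (10,G3,3), (11,G1,4.5), (11,G3,4.5), (13,G2,6), (14,G2,7), (15,G2,8), (21,G2,9), (25,G1,10)
Step 2: Sum ranks within each group.
R_1 = 16 (n_1 = 3)
R_2 = 30 (n_2 = 4)
R_3 = 9 (n_3 = 3)
Step 3: H = 12/(N(N+1)) * sum(R_i^2/n_i) - 3(N+1)
     = 12/(10*11) * (16^2/3 + 30^2/4 + 9^2/3) - 3*11
     = 0.109091 * 337.333 - 33
     = 3.800000.
Step 4: Ties present; correction factor C = 1 - 12/(10^3 - 10) = 0.987879. Corrected H = 3.800000 / 0.987879 = 3.846626.
Step 5: Under H0, H ~ chi^2(2); p-value = 0.146122.
Step 6: alpha = 0.05. fail to reject H0.

H = 3.8466, df = 2, p = 0.146122, fail to reject H0.


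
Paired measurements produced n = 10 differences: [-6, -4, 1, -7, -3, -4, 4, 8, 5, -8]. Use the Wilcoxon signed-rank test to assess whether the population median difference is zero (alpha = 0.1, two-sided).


Step 1: Drop any zero differences (none here) and take |d_i|.
|d| = [6, 4, 1, 7, 3, 4, 4, 8, 5, 8]
Step 2: Midrank |d_i| (ties get averaged ranks).
ranks: |6|->7, |4|->4, |1|->1, |7|->8, |3|->2, |4|->4, |4|->4, |8|->9.5, |5|->6, |8|->9.5
Step 3: Attach original signs; sum ranks with positive sign and with negative sign.
W+ = 1 + 4 + 9.5 + 6 = 20.5
W- = 7 + 4 + 8 + 2 + 4 + 9.5 = 34.5
(Check: W+ + W- = 55 should equal n(n+1)/2 = 55.)
Step 4: Test statistic W = min(W+, W-) = 20.5.
Step 5: Ties in |d|, so use the tie-corrected normal approximation.
        E[W] = n(n+1)/4 = 10*11/4 = 27.5.
        Tie groups: |d|=4 (t=3), |d|=8 (t=2); sum(t^3 - t) = 30.
        Var[W] = n(n+1)(2n+1)/24 - sum(t^3-t)/48 = 2310/24 - 30/48 = 95.625.
        z = (W - E[W]) / sqrt(Var[W]) = (20.5 - 27.5) / 9.7788 = -0.7158.
        Two-sided p = 2*Phi(z) = 0.474094.
Step 6: alpha = 0.1. fail to reject H0.

W+ = 20.5, W- = 34.5, W = min = 20.5, p = 0.474094, fail to reject H0.


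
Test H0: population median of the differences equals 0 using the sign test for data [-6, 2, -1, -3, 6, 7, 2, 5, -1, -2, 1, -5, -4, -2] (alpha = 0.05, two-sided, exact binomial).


Step 1: Discard zero differences. Original n = 14; n_eff = number of nonzero differences = 14.
Nonzero differences (with sign): -6, +2, -1, -3, +6, +7, +2, +5, -1, -2, +1, -5, -4, -2
Step 2: Count signs: positive = 6, negative = 8.
Step 3: Under H0: P(positive) = 0.5, so the number of positives S ~ Bin(14, 0.5).
Step 4: Two-sided exact p-value = sum of Bin(14,0.5) probabilities at or below the observed probability = 0.790527.
Step 5: alpha = 0.05. fail to reject H0.

n_eff = 14, pos = 6, neg = 8, p = 0.790527, fail to reject H0.


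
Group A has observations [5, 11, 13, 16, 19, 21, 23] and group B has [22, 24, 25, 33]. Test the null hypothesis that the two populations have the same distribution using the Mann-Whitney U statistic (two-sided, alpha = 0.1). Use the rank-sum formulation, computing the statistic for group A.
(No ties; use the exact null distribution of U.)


Step 1: Combine and sort all 11 observations; assign midranks.
sorted (value, group): (5,X), (11,X), (13,X), (16,X), (19,X), (21,X), (22,Y), (23,X), (24,Y), (25,Y), (33,Y)
ranks: 5->1, 11->2, 13->3, 16->4, 19->5, 21->6, 22->7, 23->8, 24->9, 25->10, 33->11
Step 2: Rank sum for X: R1 = 1 + 2 + 3 + 4 + 5 + 6 + 8 = 29.
Step 3: U_X = R1 - n1(n1+1)/2 = 29 - 7*8/2 = 29 - 28 = 1.
       U_Y = n1*n2 - U_X = 28 - 1 = 27.
Step 4: No ties, so the exact null distribution of U (based on enumerating the C(11,7) = 330 equally likely rank assignments) gives the two-sided p-value.
Step 5: p-value = 0.012121; compare to alpha = 0.1. reject H0.

U_X = 1, p = 0.012121, reject H0 at alpha = 0.1.


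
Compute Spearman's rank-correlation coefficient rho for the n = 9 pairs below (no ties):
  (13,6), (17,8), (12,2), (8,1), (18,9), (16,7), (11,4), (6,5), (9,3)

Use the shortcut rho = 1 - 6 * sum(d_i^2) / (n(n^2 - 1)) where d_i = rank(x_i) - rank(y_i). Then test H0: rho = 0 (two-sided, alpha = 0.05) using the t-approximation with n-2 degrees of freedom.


Step 1: Rank x and y separately (midranks; no ties here).
rank(x): 13->6, 17->8, 12->5, 8->2, 18->9, 16->7, 11->4, 6->1, 9->3
rank(y): 6->6, 8->8, 2->2, 1->1, 9->9, 7->7, 4->4, 5->5, 3->3
Step 2: d_i = R_x(i) - R_y(i); compute d_i^2.
  (6-6)^2=0, (8-8)^2=0, (5-2)^2=9, (2-1)^2=1, (9-9)^2=0, (7-7)^2=0, (4-4)^2=0, (1-5)^2=16, (3-3)^2=0
sum(d^2) = 26.
Step 3: rho = 1 - 6*26 / (9*(9^2 - 1)) = 1 - 156/720 = 0.783333.
Step 4: Under H0, t = rho * sqrt((n-2)/(1-rho^2)) = 3.3341 ~ t(7).
Step 5: Two-sided p-value from the t-distribution with 7 df = 0.012520.
Step 6: alpha = 0.05. reject H0.

rho = 0.7833, p = 0.012520, reject H0 at alpha = 0.05.


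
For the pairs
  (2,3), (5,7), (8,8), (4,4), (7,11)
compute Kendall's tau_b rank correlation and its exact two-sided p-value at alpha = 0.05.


Step 1: Enumerate the 10 unordered pairs (i,j) with i<j and classify each by sign(x_j-x_i) * sign(y_j-y_i).
  (1,2):dx=+3,dy=+4->C; (1,3):dx=+6,dy=+5->C; (1,4):dx=+2,dy=+1->C; (1,5):dx=+5,dy=+8->C
  (2,3):dx=+3,dy=+1->C; (2,4):dx=-1,dy=-3->C; (2,5):dx=+2,dy=+4->C; (3,4):dx=-4,dy=-4->C
  (3,5):dx=-1,dy=+3->D; (4,5):dx=+3,dy=+7->C
Step 2: C = 9, D = 1, total pairs = 10.
Step 3: tau = (C - D)/(n(n-1)/2) = (9 - 1)/10 = 0.800000.
Step 4: Exact two-sided p-value (enumerate n! = 120 permutations of y under H0): p = 0.083333.
Step 5: alpha = 0.05. fail to reject H0.

tau_b = 0.8000 (C=9, D=1), p = 0.083333, fail to reject H0.


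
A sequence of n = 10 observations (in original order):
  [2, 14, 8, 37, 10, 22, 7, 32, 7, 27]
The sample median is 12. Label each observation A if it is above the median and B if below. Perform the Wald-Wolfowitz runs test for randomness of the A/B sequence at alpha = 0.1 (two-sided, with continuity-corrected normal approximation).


Step 1: Compute median = 12; label A = above, B = below.
Labels in order: BABABABABA  (n_A = 5, n_B = 5)
Step 2: Count runs R = 10.
Step 3: Under H0 (random ordering), E[R] = 2*n_A*n_B/(n_A+n_B) + 1 = 2*5*5/10 + 1 = 6.0000.
        Var[R] = 2*n_A*n_B*(2*n_A*n_B - n_A - n_B) / ((n_A+n_B)^2 * (n_A+n_B-1)) = 2000/900 = 2.2222.
        SD[R] = 1.4907.
Step 4: Continuity-corrected z = (R - 0.5 - E[R]) / SD[R] = (10 - 0.5 - 6.0000) / 1.4907 = 2.3479.
Step 5: Two-sided p-value via normal approximation = 2*(1 - Phi(|z|)) = 0.018881.
Step 6: alpha = 0.1. reject H0.

R = 10, z = 2.3479, p = 0.018881, reject H0.


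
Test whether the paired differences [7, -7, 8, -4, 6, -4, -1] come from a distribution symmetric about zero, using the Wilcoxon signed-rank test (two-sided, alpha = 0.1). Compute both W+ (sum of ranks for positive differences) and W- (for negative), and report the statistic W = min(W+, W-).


Step 1: Drop any zero differences (none here) and take |d_i|.
|d| = [7, 7, 8, 4, 6, 4, 1]
Step 2: Midrank |d_i| (ties get averaged ranks).
ranks: |7|->5.5, |7|->5.5, |8|->7, |4|->2.5, |6|->4, |4|->2.5, |1|->1
Step 3: Attach original signs; sum ranks with positive sign and with negative sign.
W+ = 5.5 + 7 + 4 = 16.5
W- = 5.5 + 2.5 + 2.5 + 1 = 11.5
(Check: W+ + W- = 28 should equal n(n+1)/2 = 28.)
Step 4: Test statistic W = min(W+, W-) = 11.5.
Step 5: Ties in |d|, so use the tie-corrected normal approximation.
        E[W] = n(n+1)/4 = 7*8/4 = 14.
        Tie groups: |d|=4 (t=2), |d|=7 (t=2); sum(t^3 - t) = 12.
        Var[W] = n(n+1)(2n+1)/24 - sum(t^3-t)/48 = 840/24 - 12/48 = 34.75.
        z = (W - E[W]) / sqrt(Var[W]) = (11.5 - 14) / 5.8949 = -0.4241.
        Two-sided p = 2*Phi(z) = 0.671497.
Step 6: alpha = 0.1. fail to reject H0.

W+ = 16.5, W- = 11.5, W = min = 11.5, p = 0.671497, fail to reject H0.


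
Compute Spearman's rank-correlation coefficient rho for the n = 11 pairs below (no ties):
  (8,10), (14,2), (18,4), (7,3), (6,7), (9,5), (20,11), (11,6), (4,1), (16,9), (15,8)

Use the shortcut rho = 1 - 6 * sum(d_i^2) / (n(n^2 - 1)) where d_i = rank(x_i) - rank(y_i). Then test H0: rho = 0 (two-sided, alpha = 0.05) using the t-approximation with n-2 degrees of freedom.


Step 1: Rank x and y separately (midranks; no ties here).
rank(x): 8->4, 14->7, 18->10, 7->3, 6->2, 9->5, 20->11, 11->6, 4->1, 16->9, 15->8
rank(y): 10->10, 2->2, 4->4, 3->3, 7->7, 5->5, 11->11, 6->6, 1->1, 9->9, 8->8
Step 2: d_i = R_x(i) - R_y(i); compute d_i^2.
  (4-10)^2=36, (7-2)^2=25, (10-4)^2=36, (3-3)^2=0, (2-7)^2=25, (5-5)^2=0, (11-11)^2=0, (6-6)^2=0, (1-1)^2=0, (9-9)^2=0, (8-8)^2=0
sum(d^2) = 122.
Step 3: rho = 1 - 6*122 / (11*(11^2 - 1)) = 1 - 732/1320 = 0.445455.
Step 4: Under H0, t = rho * sqrt((n-2)/(1-rho^2)) = 1.4926 ~ t(9).
Step 5: Two-sided p-value from the t-distribution with 9 df = 0.169733.
Step 6: alpha = 0.05. fail to reject H0.

rho = 0.4455, p = 0.169733, fail to reject H0 at alpha = 0.05.


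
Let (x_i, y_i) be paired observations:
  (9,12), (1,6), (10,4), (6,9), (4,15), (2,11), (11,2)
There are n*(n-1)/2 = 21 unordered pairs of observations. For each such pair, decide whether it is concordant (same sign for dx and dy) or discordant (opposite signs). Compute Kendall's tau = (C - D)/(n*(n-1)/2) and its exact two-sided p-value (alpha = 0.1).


Step 1: Enumerate the 21 unordered pairs (i,j) with i<j and classify each by sign(x_j-x_i) * sign(y_j-y_i).
  (1,2):dx=-8,dy=-6->C; (1,3):dx=+1,dy=-8->D; (1,4):dx=-3,dy=-3->C; (1,5):dx=-5,dy=+3->D
  (1,6):dx=-7,dy=-1->C; (1,7):dx=+2,dy=-10->D; (2,3):dx=+9,dy=-2->D; (2,4):dx=+5,dy=+3->C
  (2,5):dx=+3,dy=+9->C; (2,6):dx=+1,dy=+5->C; (2,7):dx=+10,dy=-4->D; (3,4):dx=-4,dy=+5->D
  (3,5):dx=-6,dy=+11->D; (3,6):dx=-8,dy=+7->D; (3,7):dx=+1,dy=-2->D; (4,5):dx=-2,dy=+6->D
  (4,6):dx=-4,dy=+2->D; (4,7):dx=+5,dy=-7->D; (5,6):dx=-2,dy=-4->C; (5,7):dx=+7,dy=-13->D
  (6,7):dx=+9,dy=-9->D
Step 2: C = 7, D = 14, total pairs = 21.
Step 3: tau = (C - D)/(n(n-1)/2) = (7 - 14)/21 = -0.333333.
Step 4: Exact two-sided p-value (enumerate n! = 5040 permutations of y under H0): p = 0.381349.
Step 5: alpha = 0.1. fail to reject H0.

tau_b = -0.3333 (C=7, D=14), p = 0.381349, fail to reject H0.


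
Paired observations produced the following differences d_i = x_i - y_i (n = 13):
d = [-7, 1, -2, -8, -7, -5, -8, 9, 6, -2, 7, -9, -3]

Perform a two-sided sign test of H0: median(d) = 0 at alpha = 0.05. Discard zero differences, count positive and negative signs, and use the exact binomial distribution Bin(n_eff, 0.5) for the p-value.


Step 1: Discard zero differences. Original n = 13; n_eff = number of nonzero differences = 13.
Nonzero differences (with sign): -7, +1, -2, -8, -7, -5, -8, +9, +6, -2, +7, -9, -3
Step 2: Count signs: positive = 4, negative = 9.
Step 3: Under H0: P(positive) = 0.5, so the number of positives S ~ Bin(13, 0.5).
Step 4: Two-sided exact p-value = sum of Bin(13,0.5) probabilities at or below the observed probability = 0.266846.
Step 5: alpha = 0.05. fail to reject H0.

n_eff = 13, pos = 4, neg = 9, p = 0.266846, fail to reject H0.


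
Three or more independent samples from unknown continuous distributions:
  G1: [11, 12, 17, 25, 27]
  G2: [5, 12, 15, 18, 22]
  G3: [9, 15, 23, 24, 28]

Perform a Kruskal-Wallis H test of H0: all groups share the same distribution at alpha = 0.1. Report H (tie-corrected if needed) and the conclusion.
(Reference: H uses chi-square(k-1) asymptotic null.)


Step 1: Combine all N = 15 observations and assign midranks.
sorted (value, group, rank): (5,G2,1), (9,G3,2), (11,G1,3), (12,G1,4.5), (12,G2,4.5), (15,G2,6.5), (15,G3,6.5), (17,G1,8), (18,G2,9), (22,G2,10), (23,G3,11), (24,G3,12), (25,G1,13), (27,G1,14), (28,G3,15)
Step 2: Sum ranks within each group.
R_1 = 42.5 (n_1 = 5)
R_2 = 31 (n_2 = 5)
R_3 = 46.5 (n_3 = 5)
Step 3: H = 12/(N(N+1)) * sum(R_i^2/n_i) - 3(N+1)
     = 12/(15*16) * (42.5^2/5 + 31^2/5 + 46.5^2/5) - 3*16
     = 0.050000 * 985.9 - 48
     = 1.295000.
Step 4: Ties present; correction factor C = 1 - 12/(15^3 - 15) = 0.996429. Corrected H = 1.295000 / 0.996429 = 1.299642.
Step 5: Under H0, H ~ chi^2(2); p-value = 0.522139.
Step 6: alpha = 0.1. fail to reject H0.

H = 1.2996, df = 2, p = 0.522139, fail to reject H0.


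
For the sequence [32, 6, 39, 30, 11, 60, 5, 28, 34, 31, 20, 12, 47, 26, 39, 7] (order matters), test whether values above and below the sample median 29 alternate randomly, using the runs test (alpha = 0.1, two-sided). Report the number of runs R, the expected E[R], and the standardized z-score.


Step 1: Compute median = 29; label A = above, B = below.
Labels in order: ABAABABBAABBABAB  (n_A = 8, n_B = 8)
Step 2: Count runs R = 12.
Step 3: Under H0 (random ordering), E[R] = 2*n_A*n_B/(n_A+n_B) + 1 = 2*8*8/16 + 1 = 9.0000.
        Var[R] = 2*n_A*n_B*(2*n_A*n_B - n_A - n_B) / ((n_A+n_B)^2 * (n_A+n_B-1)) = 14336/3840 = 3.7333.
        SD[R] = 1.9322.
Step 4: Continuity-corrected z = (R - 0.5 - E[R]) / SD[R] = (12 - 0.5 - 9.0000) / 1.9322 = 1.2939.
Step 5: Two-sided p-value via normal approximation = 2*(1 - Phi(|z|)) = 0.195709.
Step 6: alpha = 0.1. fail to reject H0.

R = 12, z = 1.2939, p = 0.195709, fail to reject H0.


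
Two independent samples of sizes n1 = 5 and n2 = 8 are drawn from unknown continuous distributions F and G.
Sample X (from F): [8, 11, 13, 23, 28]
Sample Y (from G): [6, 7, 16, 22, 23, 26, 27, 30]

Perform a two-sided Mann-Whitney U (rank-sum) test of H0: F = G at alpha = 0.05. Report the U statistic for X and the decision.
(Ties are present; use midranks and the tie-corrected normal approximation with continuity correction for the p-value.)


Step 1: Combine and sort all 13 observations; assign midranks.
sorted (value, group): (6,Y), (7,Y), (8,X), (11,X), (13,X), (16,Y), (22,Y), (23,X), (23,Y), (26,Y), (27,Y), (28,X), (30,Y)
ranks: 6->1, 7->2, 8->3, 11->4, 13->5, 16->6, 22->7, 23->8.5, 23->8.5, 26->10, 27->11, 28->12, 30->13
Step 2: Rank sum for X: R1 = 3 + 4 + 5 + 8.5 + 12 = 32.5.
Step 3: U_X = R1 - n1(n1+1)/2 = 32.5 - 5*6/2 = 32.5 - 15 = 17.5.
       U_Y = n1*n2 - U_X = 40 - 17.5 = 22.5.
Step 4: Ties are present, so use the tie-corrected normal approximation (with continuity correction) for the p-value.
Step 5: p-value = 0.769390; compare to alpha = 0.05. fail to reject H0.

U_X = 17.5, p = 0.769390, fail to reject H0 at alpha = 0.05.


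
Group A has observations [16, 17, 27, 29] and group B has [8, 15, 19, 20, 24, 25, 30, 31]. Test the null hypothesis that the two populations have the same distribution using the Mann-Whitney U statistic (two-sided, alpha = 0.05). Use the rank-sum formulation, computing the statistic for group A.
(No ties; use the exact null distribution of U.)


Step 1: Combine and sort all 12 observations; assign midranks.
sorted (value, group): (8,Y), (15,Y), (16,X), (17,X), (19,Y), (20,Y), (24,Y), (25,Y), (27,X), (29,X), (30,Y), (31,Y)
ranks: 8->1, 15->2, 16->3, 17->4, 19->5, 20->6, 24->7, 25->8, 27->9, 29->10, 30->11, 31->12
Step 2: Rank sum for X: R1 = 3 + 4 + 9 + 10 = 26.
Step 3: U_X = R1 - n1(n1+1)/2 = 26 - 4*5/2 = 26 - 10 = 16.
       U_Y = n1*n2 - U_X = 32 - 16 = 16.
Step 4: No ties, so the exact null distribution of U (based on enumerating the C(12,4) = 495 equally likely rank assignments) gives the two-sided p-value.
Step 5: p-value = 1.000000; compare to alpha = 0.05. fail to reject H0.

U_X = 16, p = 1.000000, fail to reject H0 at alpha = 0.05.


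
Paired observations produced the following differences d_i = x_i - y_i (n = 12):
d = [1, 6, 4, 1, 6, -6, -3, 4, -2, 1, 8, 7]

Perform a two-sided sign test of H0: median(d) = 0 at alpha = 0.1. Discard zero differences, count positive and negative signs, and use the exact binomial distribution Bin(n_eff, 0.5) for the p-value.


Step 1: Discard zero differences. Original n = 12; n_eff = number of nonzero differences = 12.
Nonzero differences (with sign): +1, +6, +4, +1, +6, -6, -3, +4, -2, +1, +8, +7
Step 2: Count signs: positive = 9, negative = 3.
Step 3: Under H0: P(positive) = 0.5, so the number of positives S ~ Bin(12, 0.5).
Step 4: Two-sided exact p-value = sum of Bin(12,0.5) probabilities at or below the observed probability = 0.145996.
Step 5: alpha = 0.1. fail to reject H0.

n_eff = 12, pos = 9, neg = 3, p = 0.145996, fail to reject H0.


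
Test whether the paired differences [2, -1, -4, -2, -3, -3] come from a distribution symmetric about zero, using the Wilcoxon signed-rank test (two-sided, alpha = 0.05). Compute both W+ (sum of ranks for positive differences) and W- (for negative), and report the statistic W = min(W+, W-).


Step 1: Drop any zero differences (none here) and take |d_i|.
|d| = [2, 1, 4, 2, 3, 3]
Step 2: Midrank |d_i| (ties get averaged ranks).
ranks: |2|->2.5, |1|->1, |4|->6, |2|->2.5, |3|->4.5, |3|->4.5
Step 3: Attach original signs; sum ranks with positive sign and with negative sign.
W+ = 2.5 = 2.5
W- = 1 + 6 + 2.5 + 4.5 + 4.5 = 18.5
(Check: W+ + W- = 21 should equal n(n+1)/2 = 21.)
Step 4: Test statistic W = min(W+, W-) = 2.5.
Step 5: Ties in |d|, so use the tie-corrected normal approximation.
        E[W] = n(n+1)/4 = 6*7/4 = 10.5.
        Tie groups: |d|=2 (t=2), |d|=3 (t=2); sum(t^3 - t) = 12.
        Var[W] = n(n+1)(2n+1)/24 - sum(t^3-t)/48 = 546/24 - 12/48 = 22.5.
        z = (W - E[W]) / sqrt(Var[W]) = (2.5 - 10.5) / 4.7434 = -1.6865.
        Two-sided p = 2*Phi(z) = 0.091690.
Step 6: alpha = 0.05. fail to reject H0.

W+ = 2.5, W- = 18.5, W = min = 2.5, p = 0.091690, fail to reject H0.


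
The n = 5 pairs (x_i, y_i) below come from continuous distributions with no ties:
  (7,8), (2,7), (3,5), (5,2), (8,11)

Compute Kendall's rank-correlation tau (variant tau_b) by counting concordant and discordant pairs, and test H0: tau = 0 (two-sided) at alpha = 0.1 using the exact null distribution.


Step 1: Enumerate the 10 unordered pairs (i,j) with i<j and classify each by sign(x_j-x_i) * sign(y_j-y_i).
  (1,2):dx=-5,dy=-1->C; (1,3):dx=-4,dy=-3->C; (1,4):dx=-2,dy=-6->C; (1,5):dx=+1,dy=+3->C
  (2,3):dx=+1,dy=-2->D; (2,4):dx=+3,dy=-5->D; (2,5):dx=+6,dy=+4->C; (3,4):dx=+2,dy=-3->D
  (3,5):dx=+5,dy=+6->C; (4,5):dx=+3,dy=+9->C
Step 2: C = 7, D = 3, total pairs = 10.
Step 3: tau = (C - D)/(n(n-1)/2) = (7 - 3)/10 = 0.400000.
Step 4: Exact two-sided p-value (enumerate n! = 120 permutations of y under H0): p = 0.483333.
Step 5: alpha = 0.1. fail to reject H0.

tau_b = 0.4000 (C=7, D=3), p = 0.483333, fail to reject H0.


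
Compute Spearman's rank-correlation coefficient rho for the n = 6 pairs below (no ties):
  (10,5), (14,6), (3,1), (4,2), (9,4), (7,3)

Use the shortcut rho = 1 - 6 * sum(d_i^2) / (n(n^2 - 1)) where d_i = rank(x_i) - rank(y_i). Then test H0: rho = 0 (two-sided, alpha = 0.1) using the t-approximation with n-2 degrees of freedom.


Step 1: Rank x and y separately (midranks; no ties here).
rank(x): 10->5, 14->6, 3->1, 4->2, 9->4, 7->3
rank(y): 5->5, 6->6, 1->1, 2->2, 4->4, 3->3
Step 2: d_i = R_x(i) - R_y(i); compute d_i^2.
  (5-5)^2=0, (6-6)^2=0, (1-1)^2=0, (2-2)^2=0, (4-4)^2=0, (3-3)^2=0
sum(d^2) = 0.
Step 3: rho = 1 - 6*0 / (6*(6^2 - 1)) = 1 - 0/210 = 1.000000.
Step 5: Two-sided p-value from the t-distribution with 4 df = 0.000000.
Step 6: alpha = 0.1. reject H0.

rho = 1.0000, p = 0.000000, reject H0 at alpha = 0.1.


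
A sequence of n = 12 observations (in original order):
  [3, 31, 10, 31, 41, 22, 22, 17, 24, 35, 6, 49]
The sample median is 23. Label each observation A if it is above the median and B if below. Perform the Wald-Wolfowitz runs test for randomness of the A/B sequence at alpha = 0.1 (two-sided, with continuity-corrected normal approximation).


Step 1: Compute median = 23; label A = above, B = below.
Labels in order: BABAABBBAABA  (n_A = 6, n_B = 6)
Step 2: Count runs R = 8.
Step 3: Under H0 (random ordering), E[R] = 2*n_A*n_B/(n_A+n_B) + 1 = 2*6*6/12 + 1 = 7.0000.
        Var[R] = 2*n_A*n_B*(2*n_A*n_B - n_A - n_B) / ((n_A+n_B)^2 * (n_A+n_B-1)) = 4320/1584 = 2.7273.
        SD[R] = 1.6514.
Step 4: Continuity-corrected z = (R - 0.5 - E[R]) / SD[R] = (8 - 0.5 - 7.0000) / 1.6514 = 0.3028.
Step 5: Two-sided p-value via normal approximation = 2*(1 - Phi(|z|)) = 0.762069.
Step 6: alpha = 0.1. fail to reject H0.

R = 8, z = 0.3028, p = 0.762069, fail to reject H0.


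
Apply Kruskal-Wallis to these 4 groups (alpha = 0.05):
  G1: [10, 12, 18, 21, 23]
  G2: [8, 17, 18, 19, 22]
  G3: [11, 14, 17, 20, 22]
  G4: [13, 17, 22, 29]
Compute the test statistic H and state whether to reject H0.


Step 1: Combine all N = 19 observations and assign midranks.
sorted (value, group, rank): (8,G2,1), (10,G1,2), (11,G3,3), (12,G1,4), (13,G4,5), (14,G3,6), (17,G2,8), (17,G3,8), (17,G4,8), (18,G1,10.5), (18,G2,10.5), (19,G2,12), (20,G3,13), (21,G1,14), (22,G2,16), (22,G3,16), (22,G4,16), (23,G1,18), (29,G4,19)
Step 2: Sum ranks within each group.
R_1 = 48.5 (n_1 = 5)
R_2 = 47.5 (n_2 = 5)
R_3 = 46 (n_3 = 5)
R_4 = 48 (n_4 = 4)
Step 3: H = 12/(N(N+1)) * sum(R_i^2/n_i) - 3(N+1)
     = 12/(19*20) * (48.5^2/5 + 47.5^2/5 + 46^2/5 + 48^2/4) - 3*20
     = 0.031579 * 1920.9 - 60
     = 0.660000.
Step 4: Ties present; correction factor C = 1 - 54/(19^3 - 19) = 0.992105. Corrected H = 0.660000 / 0.992105 = 0.665252.
Step 5: Under H0, H ~ chi^2(3); p-value = 0.881345.
Step 6: alpha = 0.05. fail to reject H0.

H = 0.6653, df = 3, p = 0.881345, fail to reject H0.


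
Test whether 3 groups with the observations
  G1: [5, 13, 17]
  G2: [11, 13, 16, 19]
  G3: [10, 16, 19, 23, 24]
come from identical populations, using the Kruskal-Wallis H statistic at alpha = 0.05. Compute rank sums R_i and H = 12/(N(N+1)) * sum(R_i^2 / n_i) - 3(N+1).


Step 1: Combine all N = 12 observations and assign midranks.
sorted (value, group, rank): (5,G1,1), (10,G3,2), (11,G2,3), (13,G1,4.5), (13,G2,4.5), (16,G2,6.5), (16,G3,6.5), (17,G1,8), (19,G2,9.5), (19,G3,9.5), (23,G3,11), (24,G3,12)
Step 2: Sum ranks within each group.
R_1 = 13.5 (n_1 = 3)
R_2 = 23.5 (n_2 = 4)
R_3 = 41 (n_3 = 5)
Step 3: H = 12/(N(N+1)) * sum(R_i^2/n_i) - 3(N+1)
     = 12/(12*13) * (13.5^2/3 + 23.5^2/4 + 41^2/5) - 3*13
     = 0.076923 * 535.013 - 39
     = 2.154808.
Step 4: Ties present; correction factor C = 1 - 18/(12^3 - 12) = 0.989510. Corrected H = 2.154808 / 0.989510 = 2.177650.
Step 5: Under H0, H ~ chi^2(2); p-value = 0.336612.
Step 6: alpha = 0.05. fail to reject H0.

H = 2.1777, df = 2, p = 0.336612, fail to reject H0.


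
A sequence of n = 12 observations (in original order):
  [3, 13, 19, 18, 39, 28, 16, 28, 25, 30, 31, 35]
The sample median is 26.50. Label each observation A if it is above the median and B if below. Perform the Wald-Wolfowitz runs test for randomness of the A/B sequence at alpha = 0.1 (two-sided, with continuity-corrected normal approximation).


Step 1: Compute median = 26.50; label A = above, B = below.
Labels in order: BBBBAABABAAA  (n_A = 6, n_B = 6)
Step 2: Count runs R = 6.
Step 3: Under H0 (random ordering), E[R] = 2*n_A*n_B/(n_A+n_B) + 1 = 2*6*6/12 + 1 = 7.0000.
        Var[R] = 2*n_A*n_B*(2*n_A*n_B - n_A - n_B) / ((n_A+n_B)^2 * (n_A+n_B-1)) = 4320/1584 = 2.7273.
        SD[R] = 1.6514.
Step 4: Continuity-corrected z = (R + 0.5 - E[R]) / SD[R] = (6 + 0.5 - 7.0000) / 1.6514 = -0.3028.
Step 5: Two-sided p-value via normal approximation = 2*(1 - Phi(|z|)) = 0.762069.
Step 6: alpha = 0.1. fail to reject H0.

R = 6, z = -0.3028, p = 0.762069, fail to reject H0.


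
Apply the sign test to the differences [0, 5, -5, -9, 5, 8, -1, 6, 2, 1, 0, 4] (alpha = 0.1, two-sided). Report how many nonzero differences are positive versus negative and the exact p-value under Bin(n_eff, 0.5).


Step 1: Discard zero differences. Original n = 12; n_eff = number of nonzero differences = 10.
Nonzero differences (with sign): +5, -5, -9, +5, +8, -1, +6, +2, +1, +4
Step 2: Count signs: positive = 7, negative = 3.
Step 3: Under H0: P(positive) = 0.5, so the number of positives S ~ Bin(10, 0.5).
Step 4: Two-sided exact p-value = sum of Bin(10,0.5) probabilities at or below the observed probability = 0.343750.
Step 5: alpha = 0.1. fail to reject H0.

n_eff = 10, pos = 7, neg = 3, p = 0.343750, fail to reject H0.


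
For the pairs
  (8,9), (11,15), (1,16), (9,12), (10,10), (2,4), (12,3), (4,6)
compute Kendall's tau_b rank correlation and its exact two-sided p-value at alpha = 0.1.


Step 1: Enumerate the 28 unordered pairs (i,j) with i<j and classify each by sign(x_j-x_i) * sign(y_j-y_i).
  (1,2):dx=+3,dy=+6->C; (1,3):dx=-7,dy=+7->D; (1,4):dx=+1,dy=+3->C; (1,5):dx=+2,dy=+1->C
  (1,6):dx=-6,dy=-5->C; (1,7):dx=+4,dy=-6->D; (1,8):dx=-4,dy=-3->C; (2,3):dx=-10,dy=+1->D
  (2,4):dx=-2,dy=-3->C; (2,5):dx=-1,dy=-5->C; (2,6):dx=-9,dy=-11->C; (2,7):dx=+1,dy=-12->D
  (2,8):dx=-7,dy=-9->C; (3,4):dx=+8,dy=-4->D; (3,5):dx=+9,dy=-6->D; (3,6):dx=+1,dy=-12->D
  (3,7):dx=+11,dy=-13->D; (3,8):dx=+3,dy=-10->D; (4,5):dx=+1,dy=-2->D; (4,6):dx=-7,dy=-8->C
  (4,7):dx=+3,dy=-9->D; (4,8):dx=-5,dy=-6->C; (5,6):dx=-8,dy=-6->C; (5,7):dx=+2,dy=-7->D
  (5,8):dx=-6,dy=-4->C; (6,7):dx=+10,dy=-1->D; (6,8):dx=+2,dy=+2->C; (7,8):dx=-8,dy=+3->D
Step 2: C = 14, D = 14, total pairs = 28.
Step 3: tau = (C - D)/(n(n-1)/2) = (14 - 14)/28 = 0.000000.
Step 4: Exact two-sided p-value (enumerate n! = 40320 permutations of y under H0): p = 1.000000.
Step 5: alpha = 0.1. fail to reject H0.

tau_b = 0.0000 (C=14, D=14), p = 1.000000, fail to reject H0.


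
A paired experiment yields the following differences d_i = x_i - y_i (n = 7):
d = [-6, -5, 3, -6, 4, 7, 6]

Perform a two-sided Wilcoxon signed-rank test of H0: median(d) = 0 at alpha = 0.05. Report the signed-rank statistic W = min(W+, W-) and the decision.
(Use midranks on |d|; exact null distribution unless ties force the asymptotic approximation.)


Step 1: Drop any zero differences (none here) and take |d_i|.
|d| = [6, 5, 3, 6, 4, 7, 6]
Step 2: Midrank |d_i| (ties get averaged ranks).
ranks: |6|->5, |5|->3, |3|->1, |6|->5, |4|->2, |7|->7, |6|->5
Step 3: Attach original signs; sum ranks with positive sign and with negative sign.
W+ = 1 + 2 + 7 + 5 = 15
W- = 5 + 3 + 5 = 13
(Check: W+ + W- = 28 should equal n(n+1)/2 = 28.)
Step 4: Test statistic W = min(W+, W-) = 13.
Step 5: Ties in |d|, so use the tie-corrected normal approximation.
        E[W] = n(n+1)/4 = 7*8/4 = 14.
        Tie groups: |d|=6 (t=3); sum(t^3 - t) = 24.
        Var[W] = n(n+1)(2n+1)/24 - sum(t^3-t)/48 = 840/24 - 24/48 = 34.5.
        z = (W - E[W]) / sqrt(Var[W]) = (13 - 14) / 5.8737 = -0.1703.
        Two-sided p = 2*Phi(z) = 0.864813.
Step 6: alpha = 0.05. fail to reject H0.

W+ = 15, W- = 13, W = min = 13, p = 0.864813, fail to reject H0.


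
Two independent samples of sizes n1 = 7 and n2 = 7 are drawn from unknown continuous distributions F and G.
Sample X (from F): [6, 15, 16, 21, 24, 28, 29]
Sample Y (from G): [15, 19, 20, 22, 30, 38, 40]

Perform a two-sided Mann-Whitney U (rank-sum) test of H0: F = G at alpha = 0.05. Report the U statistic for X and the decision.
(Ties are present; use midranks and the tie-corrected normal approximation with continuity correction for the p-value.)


Step 1: Combine and sort all 14 observations; assign midranks.
sorted (value, group): (6,X), (15,X), (15,Y), (16,X), (19,Y), (20,Y), (21,X), (22,Y), (24,X), (28,X), (29,X), (30,Y), (38,Y), (40,Y)
ranks: 6->1, 15->2.5, 15->2.5, 16->4, 19->5, 20->6, 21->7, 22->8, 24->9, 28->10, 29->11, 30->12, 38->13, 40->14
Step 2: Rank sum for X: R1 = 1 + 2.5 + 4 + 7 + 9 + 10 + 11 = 44.5.
Step 3: U_X = R1 - n1(n1+1)/2 = 44.5 - 7*8/2 = 44.5 - 28 = 16.5.
       U_Y = n1*n2 - U_X = 49 - 16.5 = 32.5.
Step 4: Ties are present, so use the tie-corrected normal approximation (with continuity correction) for the p-value.
Step 5: p-value = 0.337373; compare to alpha = 0.05. fail to reject H0.

U_X = 16.5, p = 0.337373, fail to reject H0 at alpha = 0.05.


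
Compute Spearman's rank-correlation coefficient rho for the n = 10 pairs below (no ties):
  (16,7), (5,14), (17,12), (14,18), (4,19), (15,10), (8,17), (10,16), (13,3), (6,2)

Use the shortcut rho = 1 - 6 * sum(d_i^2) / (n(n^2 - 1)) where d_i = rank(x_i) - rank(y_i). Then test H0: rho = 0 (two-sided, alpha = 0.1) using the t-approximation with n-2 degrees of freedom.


Step 1: Rank x and y separately (midranks; no ties here).
rank(x): 16->9, 5->2, 17->10, 14->7, 4->1, 15->8, 8->4, 10->5, 13->6, 6->3
rank(y): 7->3, 14->6, 12->5, 18->9, 19->10, 10->4, 17->8, 16->7, 3->2, 2->1
Step 2: d_i = R_x(i) - R_y(i); compute d_i^2.
  (9-3)^2=36, (2-6)^2=16, (10-5)^2=25, (7-9)^2=4, (1-10)^2=81, (8-4)^2=16, (4-8)^2=16, (5-7)^2=4, (6-2)^2=16, (3-1)^2=4
sum(d^2) = 218.
Step 3: rho = 1 - 6*218 / (10*(10^2 - 1)) = 1 - 1308/990 = -0.321212.
Step 4: Under H0, t = rho * sqrt((n-2)/(1-rho^2)) = -0.9594 ~ t(8).
Step 5: Two-sided p-value from the t-distribution with 8 df = 0.365468.
Step 6: alpha = 0.1. fail to reject H0.

rho = -0.3212, p = 0.365468, fail to reject H0 at alpha = 0.1.


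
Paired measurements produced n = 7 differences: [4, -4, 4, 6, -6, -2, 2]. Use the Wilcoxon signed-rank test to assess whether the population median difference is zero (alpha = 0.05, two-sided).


Step 1: Drop any zero differences (none here) and take |d_i|.
|d| = [4, 4, 4, 6, 6, 2, 2]
Step 2: Midrank |d_i| (ties get averaged ranks).
ranks: |4|->4, |4|->4, |4|->4, |6|->6.5, |6|->6.5, |2|->1.5, |2|->1.5
Step 3: Attach original signs; sum ranks with positive sign and with negative sign.
W+ = 4 + 4 + 6.5 + 1.5 = 16
W- = 4 + 6.5 + 1.5 = 12
(Check: W+ + W- = 28 should equal n(n+1)/2 = 28.)
Step 4: Test statistic W = min(W+, W-) = 12.
Step 5: Ties in |d|, so use the tie-corrected normal approximation.
        E[W] = n(n+1)/4 = 7*8/4 = 14.
        Tie groups: |d|=2 (t=2), |d|=4 (t=3), |d|=6 (t=2); sum(t^3 - t) = 36.
        Var[W] = n(n+1)(2n+1)/24 - sum(t^3-t)/48 = 840/24 - 36/48 = 34.25.
        z = (W - E[W]) / sqrt(Var[W]) = (12 - 14) / 5.8523 = -0.3417.
        Two-sided p = 2*Phi(z) = 0.732544.
Step 6: alpha = 0.05. fail to reject H0.

W+ = 16, W- = 12, W = min = 12, p = 0.732544, fail to reject H0.


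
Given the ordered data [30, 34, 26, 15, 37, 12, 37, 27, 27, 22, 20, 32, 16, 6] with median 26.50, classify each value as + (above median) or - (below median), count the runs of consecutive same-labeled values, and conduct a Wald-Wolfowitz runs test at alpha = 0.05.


Step 1: Compute median = 26.50; label A = above, B = below.
Labels in order: AABBABAAABBABB  (n_A = 7, n_B = 7)
Step 2: Count runs R = 8.
Step 3: Under H0 (random ordering), E[R] = 2*n_A*n_B/(n_A+n_B) + 1 = 2*7*7/14 + 1 = 8.0000.
        Var[R] = 2*n_A*n_B*(2*n_A*n_B - n_A - n_B) / ((n_A+n_B)^2 * (n_A+n_B-1)) = 8232/2548 = 3.2308.
        SD[R] = 1.7974.
Step 4: R = E[R], so z = 0 with no continuity correction.
Step 5: Two-sided p-value via normal approximation = 2*(1 - Phi(|z|)) = 1.000000.
Step 6: alpha = 0.05. fail to reject H0.

R = 8, z = 0.0000, p = 1.000000, fail to reject H0.


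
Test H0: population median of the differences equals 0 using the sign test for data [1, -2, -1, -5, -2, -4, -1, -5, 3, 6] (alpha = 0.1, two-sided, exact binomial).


Step 1: Discard zero differences. Original n = 10; n_eff = number of nonzero differences = 10.
Nonzero differences (with sign): +1, -2, -1, -5, -2, -4, -1, -5, +3, +6
Step 2: Count signs: positive = 3, negative = 7.
Step 3: Under H0: P(positive) = 0.5, so the number of positives S ~ Bin(10, 0.5).
Step 4: Two-sided exact p-value = sum of Bin(10,0.5) probabilities at or below the observed probability = 0.343750.
Step 5: alpha = 0.1. fail to reject H0.

n_eff = 10, pos = 3, neg = 7, p = 0.343750, fail to reject H0.


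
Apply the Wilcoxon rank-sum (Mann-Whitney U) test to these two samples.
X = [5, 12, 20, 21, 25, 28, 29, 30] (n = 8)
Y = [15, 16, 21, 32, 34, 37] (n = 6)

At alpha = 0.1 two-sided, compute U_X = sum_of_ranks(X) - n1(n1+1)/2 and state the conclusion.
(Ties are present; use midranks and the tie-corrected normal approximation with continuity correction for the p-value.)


Step 1: Combine and sort all 14 observations; assign midranks.
sorted (value, group): (5,X), (12,X), (15,Y), (16,Y), (20,X), (21,X), (21,Y), (25,X), (28,X), (29,X), (30,X), (32,Y), (34,Y), (37,Y)
ranks: 5->1, 12->2, 15->3, 16->4, 20->5, 21->6.5, 21->6.5, 25->8, 28->9, 29->10, 30->11, 32->12, 34->13, 37->14
Step 2: Rank sum for X: R1 = 1 + 2 + 5 + 6.5 + 8 + 9 + 10 + 11 = 52.5.
Step 3: U_X = R1 - n1(n1+1)/2 = 52.5 - 8*9/2 = 52.5 - 36 = 16.5.
       U_Y = n1*n2 - U_X = 48 - 16.5 = 31.5.
Step 4: Ties are present, so use the tie-corrected normal approximation (with continuity correction) for the p-value.
Step 5: p-value = 0.365629; compare to alpha = 0.1. fail to reject H0.

U_X = 16.5, p = 0.365629, fail to reject H0 at alpha = 0.1.


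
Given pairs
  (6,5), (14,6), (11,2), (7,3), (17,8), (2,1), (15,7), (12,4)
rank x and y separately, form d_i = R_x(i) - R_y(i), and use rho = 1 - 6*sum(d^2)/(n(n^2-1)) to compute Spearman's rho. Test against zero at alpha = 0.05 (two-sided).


Step 1: Rank x and y separately (midranks; no ties here).
rank(x): 6->2, 14->6, 11->4, 7->3, 17->8, 2->1, 15->7, 12->5
rank(y): 5->5, 6->6, 2->2, 3->3, 8->8, 1->1, 7->7, 4->4
Step 2: d_i = R_x(i) - R_y(i); compute d_i^2.
  (2-5)^2=9, (6-6)^2=0, (4-2)^2=4, (3-3)^2=0, (8-8)^2=0, (1-1)^2=0, (7-7)^2=0, (5-4)^2=1
sum(d^2) = 14.
Step 3: rho = 1 - 6*14 / (8*(8^2 - 1)) = 1 - 84/504 = 0.833333.
Step 4: Under H0, t = rho * sqrt((n-2)/(1-rho^2)) = 3.6927 ~ t(6).
Step 5: Two-sided p-value from the t-distribution with 6 df = 0.010176.
Step 6: alpha = 0.05. reject H0.

rho = 0.8333, p = 0.010176, reject H0 at alpha = 0.05.


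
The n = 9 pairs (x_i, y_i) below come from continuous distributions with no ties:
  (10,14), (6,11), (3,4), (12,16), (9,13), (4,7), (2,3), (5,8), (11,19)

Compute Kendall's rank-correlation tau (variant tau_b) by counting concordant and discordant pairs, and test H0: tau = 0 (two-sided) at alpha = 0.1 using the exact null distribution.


Step 1: Enumerate the 36 unordered pairs (i,j) with i<j and classify each by sign(x_j-x_i) * sign(y_j-y_i).
  (1,2):dx=-4,dy=-3->C; (1,3):dx=-7,dy=-10->C; (1,4):dx=+2,dy=+2->C; (1,5):dx=-1,dy=-1->C
  (1,6):dx=-6,dy=-7->C; (1,7):dx=-8,dy=-11->C; (1,8):dx=-5,dy=-6->C; (1,9):dx=+1,dy=+5->C
  (2,3):dx=-3,dy=-7->C; (2,4):dx=+6,dy=+5->C; (2,5):dx=+3,dy=+2->C; (2,6):dx=-2,dy=-4->C
  (2,7):dx=-4,dy=-8->C; (2,8):dx=-1,dy=-3->C; (2,9):dx=+5,dy=+8->C; (3,4):dx=+9,dy=+12->C
  (3,5):dx=+6,dy=+9->C; (3,6):dx=+1,dy=+3->C; (3,7):dx=-1,dy=-1->C; (3,8):dx=+2,dy=+4->C
  (3,9):dx=+8,dy=+15->C; (4,5):dx=-3,dy=-3->C; (4,6):dx=-8,dy=-9->C; (4,7):dx=-10,dy=-13->C
  (4,8):dx=-7,dy=-8->C; (4,9):dx=-1,dy=+3->D; (5,6):dx=-5,dy=-6->C; (5,7):dx=-7,dy=-10->C
  (5,8):dx=-4,dy=-5->C; (5,9):dx=+2,dy=+6->C; (6,7):dx=-2,dy=-4->C; (6,8):dx=+1,dy=+1->C
  (6,9):dx=+7,dy=+12->C; (7,8):dx=+3,dy=+5->C; (7,9):dx=+9,dy=+16->C; (8,9):dx=+6,dy=+11->C
Step 2: C = 35, D = 1, total pairs = 36.
Step 3: tau = (C - D)/(n(n-1)/2) = (35 - 1)/36 = 0.944444.
Step 4: Exact two-sided p-value (enumerate n! = 362880 permutations of y under H0): p = 0.000050.
Step 5: alpha = 0.1. reject H0.

tau_b = 0.9444 (C=35, D=1), p = 0.000050, reject H0.


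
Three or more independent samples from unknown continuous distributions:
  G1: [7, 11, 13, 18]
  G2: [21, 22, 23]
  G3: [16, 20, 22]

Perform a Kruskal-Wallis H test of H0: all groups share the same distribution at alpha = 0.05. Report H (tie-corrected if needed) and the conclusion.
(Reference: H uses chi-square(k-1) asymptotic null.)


Step 1: Combine all N = 10 observations and assign midranks.
sorted (value, group, rank): (7,G1,1), (11,G1,2), (13,G1,3), (16,G3,4), (18,G1,5), (20,G3,6), (21,G2,7), (22,G2,8.5), (22,G3,8.5), (23,G2,10)
Step 2: Sum ranks within each group.
R_1 = 11 (n_1 = 4)
R_2 = 25.5 (n_2 = 3)
R_3 = 18.5 (n_3 = 3)
Step 3: H = 12/(N(N+1)) * sum(R_i^2/n_i) - 3(N+1)
     = 12/(10*11) * (11^2/4 + 25.5^2/3 + 18.5^2/3) - 3*11
     = 0.109091 * 361.083 - 33
     = 6.390909.
Step 4: Ties present; correction factor C = 1 - 6/(10^3 - 10) = 0.993939. Corrected H = 6.390909 / 0.993939 = 6.429878.
Step 5: Under H0, H ~ chi^2(2); p-value = 0.040158.
Step 6: alpha = 0.05. reject H0.

H = 6.4299, df = 2, p = 0.040158, reject H0.
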